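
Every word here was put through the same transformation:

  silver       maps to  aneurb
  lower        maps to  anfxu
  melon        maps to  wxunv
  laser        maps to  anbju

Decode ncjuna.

relate

The output letters match the input read backwards, each shifted +9: silver reversed is revlis. Two steps: reverse the string, then apply a Caesar shift of +9.
Undoing it on ncjuna: shift back: n−9=e, c−9=t, j−9=a, u−9=l, n−9=e, a−9=r → etaler; then reverse → relate.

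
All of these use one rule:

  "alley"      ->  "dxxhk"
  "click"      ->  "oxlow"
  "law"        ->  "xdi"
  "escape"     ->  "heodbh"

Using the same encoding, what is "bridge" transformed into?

ndlpsh

The shift depends on letter class: consonant l→x is +12, but vowel a→d is +3. The rule splits by letter class: vowels +3, consonants +12.
On bridge: b(cons)+12=n, r(cons)+12=d, i(vowel)+3=l, d(cons)+12=p, g(cons)+12=s, e(vowel)+3=h.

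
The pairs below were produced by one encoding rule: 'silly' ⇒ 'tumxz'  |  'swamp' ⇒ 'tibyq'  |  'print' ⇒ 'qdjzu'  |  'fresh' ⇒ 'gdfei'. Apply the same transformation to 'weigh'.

Shifts by position in silly: pos 0: s→t (+1), pos 1: i→u (+12), pos 2: l→m (+1), pos 3: l→x (+12) — repeating every 2. It's a Vigenère-style cipher with numeric key [1,12]: position i shifts by key[i mod 2].
Applying it to weigh: w+1=x, e+12=q, i+1=j, g+12=s, h+1=i.

xqjsi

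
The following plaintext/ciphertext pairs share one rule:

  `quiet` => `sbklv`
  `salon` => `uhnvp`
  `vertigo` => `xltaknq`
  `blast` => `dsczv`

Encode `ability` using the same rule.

Shifts by position in quiet: pos 0: q→s (+2), pos 1: u→b (+7), pos 2: i→k (+2), pos 3: e→l (+7) — repeating every 2. The shifts repeat in a cycle of length 2: positions 0,1,… shift by +2, +7, then the pattern repeats.
For ability: a+2=c, b+7=i, i+2=k, l+7=s, i+2=k, t+7=a, y+2=a.

cikskaa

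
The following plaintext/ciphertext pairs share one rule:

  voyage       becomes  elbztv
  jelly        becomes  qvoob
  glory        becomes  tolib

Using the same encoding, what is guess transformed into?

Each pair mirrors across the alphabet (v↔e, o↔l, y↔b): positions sum to 25. Letters are reflected about the middle of the alphabet (position → 25−position): Atbash.
Applying it to guess: g↔t, u↔f, e↔v, s↔h, s↔h.

tfvhh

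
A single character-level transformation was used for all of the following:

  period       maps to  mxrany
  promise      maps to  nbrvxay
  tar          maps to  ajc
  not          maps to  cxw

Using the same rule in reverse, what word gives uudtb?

skull

Two steps: reverse the string, then apply a Caesar shift of +9.
Reversing it on uudtb: shift back: u−9=l, u−9=l, d−9=u, t−9=k, b−9=s → lluks; then reverse → skull.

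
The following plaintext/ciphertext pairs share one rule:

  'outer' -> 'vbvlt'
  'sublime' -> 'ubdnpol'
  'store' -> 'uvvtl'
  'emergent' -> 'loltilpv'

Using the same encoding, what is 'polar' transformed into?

rvnht

The rule splits by letter class: vowels +7, consonants +2.
For polar: p(cons)+2=r, o(vowel)+7=v, l(cons)+2=n, a(vowel)+7=h, r(cons)+2=t.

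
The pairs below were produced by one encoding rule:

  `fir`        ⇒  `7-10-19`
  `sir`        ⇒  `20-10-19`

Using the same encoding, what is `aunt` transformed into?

f is letter #6 and maps to 7: an offset of 1. Each letter is replaced by its alphabet position (a=1..z=26) + 1.
Applying it to aunt: a=1→2, u=21→22, n=14→15, t=20→21.

2-22-15-21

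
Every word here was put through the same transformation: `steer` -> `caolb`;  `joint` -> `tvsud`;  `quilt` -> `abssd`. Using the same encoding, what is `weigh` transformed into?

It's a Vigenère-style cipher with numeric key [10,7]: position i shifts by key[i mod 2].
On weigh: w+10=g, e+7=l, i+10=s, g+7=n, h+10=r.

glsnr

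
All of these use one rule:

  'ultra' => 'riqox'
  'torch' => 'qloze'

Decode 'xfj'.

aim

Compare letters: u→r is +23, l→i is +23, t→q is +23 — a constant shift. It's a constant shift of +23 (ROT23).
Decoding xfj: x−23=a, f−23=i, j−23=m.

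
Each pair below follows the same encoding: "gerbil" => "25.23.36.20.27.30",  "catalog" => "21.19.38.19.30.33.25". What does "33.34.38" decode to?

g is letter #7 and maps to 25: an offset of 18. Each letter is replaced by its alphabet position (a=1..z=26) + 18.
Reversing it on 33.34.38: 33→(33−18)÷1=15=o, 34→(34−18)÷1=16=p, 38→(38−18)÷1=20=t.

opt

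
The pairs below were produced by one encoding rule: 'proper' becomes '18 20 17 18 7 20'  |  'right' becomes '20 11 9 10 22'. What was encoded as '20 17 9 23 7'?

p is letter #16 and maps to 18: an offset of 2. Each letter is replaced by its alphabet position (a=1..z=26) + 2.
Decoding 20 17 9 23 7: 20→(20−2)÷1=18=r, 17→(17−2)÷1=15=o, 9→(9−2)÷1=7=g, 23→(23−2)÷1=21=u, 7→(7−2)÷1=5=e.

rogue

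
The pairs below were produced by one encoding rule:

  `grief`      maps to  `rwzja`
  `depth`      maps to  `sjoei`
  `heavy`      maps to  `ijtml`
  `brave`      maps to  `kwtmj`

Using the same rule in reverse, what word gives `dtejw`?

water

g(6)→r(17) and r(17)→w(22) fit y≡17x+19 (mod 26); the inverse of 17 mod 26 is 23. Treating letters as 0–25, the rule is x ↦ 17x + 19 (mod 26).
Undoing it on dtejw: d(3)→23·(3−19)≡22=w; t(19)→23·(19−19)≡0=a; e(4)→23·(4−19)≡19=t; j(9)→23·(9−19)≡4=e; w(22)→23·(22−19)≡17=r (all mod 26).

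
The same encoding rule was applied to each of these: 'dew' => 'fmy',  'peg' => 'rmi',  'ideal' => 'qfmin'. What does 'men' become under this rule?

omp

The rule splits by letter class: vowels +8, consonants +2.
On men: m(cons)+2=o, e(vowel)+8=m, n(cons)+2=p.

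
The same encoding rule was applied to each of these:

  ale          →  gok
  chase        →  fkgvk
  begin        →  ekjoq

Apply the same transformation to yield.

The shift depends on letter class: consonant l→o is +3, but vowel a→g is +6. Two shifts are in play — +6 for a/e/i/o/u, +3 for every other letter.
For yield: y(cons)+3=b, i(vowel)+6=o, e(vowel)+6=k, l(cons)+3=o, d(cons)+3=g.

bokog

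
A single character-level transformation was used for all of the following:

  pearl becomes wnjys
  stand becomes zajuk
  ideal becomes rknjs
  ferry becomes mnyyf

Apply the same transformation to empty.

ntwaf

The shift depends on letter class: consonant p→w is +7, but vowel e→n is +9. The rule splits by letter class: vowels +9, consonants +7.
For empty: e(vowel)+9=n, m(cons)+7=t, p(cons)+7=w, t(cons)+7=a, y(cons)+7=f.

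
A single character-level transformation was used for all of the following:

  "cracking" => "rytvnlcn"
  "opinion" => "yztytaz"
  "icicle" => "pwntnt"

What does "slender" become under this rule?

The output letters match the input read backwards, each shifted +11: cracking reversed is gnikcarc. Read the word backwards and shift each letter +11.
On slender: reverse → rednels; then shift: r+11=c, e+11=p, d+11=o, n+11=y, e+11=p, l+11=w, s+11=d.

cpoypwd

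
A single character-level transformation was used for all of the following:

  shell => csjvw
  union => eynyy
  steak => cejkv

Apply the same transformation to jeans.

tpfxd

The shifts repeat in a cycle of length 3: positions 0,1,… shift by +10, +11, +5, then the pattern repeats.
Applying it to jeans: j+10=t, e+11=p, a+5=f, n+10=x, s+11=d.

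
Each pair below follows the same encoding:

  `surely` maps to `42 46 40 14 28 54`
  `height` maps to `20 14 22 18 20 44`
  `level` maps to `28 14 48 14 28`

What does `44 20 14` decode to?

Each letter becomes 2×(its alphabet position, a=1..z=26) + 4.
Reversing it on 44 20 14: 44→(44−4)÷2=20=t, 20→(20−4)÷2=8=h, 14→(14−4)÷2=5=e.

the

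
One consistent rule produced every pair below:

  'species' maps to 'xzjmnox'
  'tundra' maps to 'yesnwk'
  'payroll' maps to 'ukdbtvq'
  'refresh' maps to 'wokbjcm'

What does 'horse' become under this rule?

A repeating key of period 2 is used — shifts +5, +10 over and over.
On horse: h+5=m, o+10=y, r+5=w, s+10=c, e+5=j.

mywcj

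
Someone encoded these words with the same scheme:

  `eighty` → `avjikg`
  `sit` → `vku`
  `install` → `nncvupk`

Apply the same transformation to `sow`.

The output letters match the input read backwards, each shifted +2: eighty reversed is ythgie. Two steps: reverse the string, then apply a Caesar shift of +2.
Applying it to sow: reverse → wos; then shift: w+2=y, o+2=q, s+2=u.

yqu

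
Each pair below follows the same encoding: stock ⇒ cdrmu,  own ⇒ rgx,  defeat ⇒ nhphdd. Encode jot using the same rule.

trd

The shift depends on letter class: consonant s→c is +10, but vowel o→r is +3. Vowels shift forward by 3 and consonants shift forward by 10.
For jot: j(cons)+10=t, o(vowel)+3=r, t(cons)+10=d.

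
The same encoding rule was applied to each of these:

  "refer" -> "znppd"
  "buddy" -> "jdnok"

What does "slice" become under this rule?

In refer: r→z is +8, e→n is +9, f→p is +10, e→p is +11 — the shift increases by 1 each position. Letter i (0-indexed) is shifted by i+8, so successive shifts are 8, 9, 10, ….
On slice: s+8=a, l+9=u, i+10=s, c+11=n, e+12=q.

ausnq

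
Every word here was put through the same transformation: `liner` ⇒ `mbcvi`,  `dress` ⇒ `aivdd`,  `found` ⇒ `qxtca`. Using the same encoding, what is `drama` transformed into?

aiphp

l(11)→m(12) and i(8)→b(1) fit y≡21x+15 (mod 26); the inverse of 21 mod 26 is 5. This is an affine cipher: with a=0,…,z=25, each position x becomes (21x+15) mod 26.
On drama: d(3)→21·3+15≡0=a; r(17)→21·17+15≡8=i; a(0)→21·0+15≡15=p; m(12)→21·12+15≡7=h; a(0)→21·0+15≡15=p (all mod 26).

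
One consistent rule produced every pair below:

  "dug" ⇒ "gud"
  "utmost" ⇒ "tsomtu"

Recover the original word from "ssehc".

The output letters match the input read backwards: dug reversed is gud. It's just the letters in reverse order.
Undoing it on ssehc: then reverse → chess.

chess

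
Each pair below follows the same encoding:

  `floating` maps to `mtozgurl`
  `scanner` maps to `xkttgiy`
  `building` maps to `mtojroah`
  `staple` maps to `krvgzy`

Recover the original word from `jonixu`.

orchid

The output letters match the input read backwards, each shifted +6: floating reversed is gnitaolf. Two steps: reverse the string, then apply a Caesar shift of +6.
Reversing it on jonixu: shift back: j−6=d, o−6=i, n−6=h, i−6=c, x−6=r, u−6=o → dihcro; then reverse → orchid.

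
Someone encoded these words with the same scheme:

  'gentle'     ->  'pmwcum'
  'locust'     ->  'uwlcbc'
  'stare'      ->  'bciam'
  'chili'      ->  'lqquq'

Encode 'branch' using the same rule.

kaiwlq

The rule splits by letter class: vowels +8, consonants +9.
Applying it to branch: b(cons)+9=k, r(cons)+9=a, a(vowel)+8=i, n(cons)+9=w, c(cons)+9=l, h(cons)+9=q.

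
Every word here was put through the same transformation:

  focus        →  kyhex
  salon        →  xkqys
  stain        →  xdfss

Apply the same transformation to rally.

wkqvd

Shifts by position in focus: pos 0: f→k (+5), pos 1: o→y (+10), pos 2: c→h (+5), pos 3: u→e (+10) — repeating every 2. A repeating key of period 2 is used — shifts +5, +10 over and over.
Applying it to rally: r+5=w, a+10=k, l+5=q, l+10=v, y+5=d.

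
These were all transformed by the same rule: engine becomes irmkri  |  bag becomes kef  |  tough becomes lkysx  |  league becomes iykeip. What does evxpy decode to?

ultra

The output letters match the input read backwards, each shifted +4: engine reversed is enigne. Read the word backwards and shift each letter +4.
Decoding evxpy: shift back: e−4=a, v−4=r, x−4=t, p−4=l, y−4=u → artlu; then reverse → ultra.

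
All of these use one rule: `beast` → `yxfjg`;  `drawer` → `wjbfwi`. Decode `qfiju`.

The output letters match the input read backwards, each shifted +5: beast reversed is tsaeb. Two steps: reverse the string, then apply a Caesar shift of +5.
Undoing it on qfiju: shift back: q−5=l, f−5=a, i−5=d, j−5=e, u−5=p → ladep; then reverse → pedal.

pedal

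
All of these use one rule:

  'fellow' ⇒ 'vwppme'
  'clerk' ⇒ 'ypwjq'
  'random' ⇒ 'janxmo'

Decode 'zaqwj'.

f(5)→v(21) and e(4)→w(22) fit y≡25x+0 (mod 26); the inverse of 25 mod 26 is 25. This is an affine cipher: with a=0,…,z=25, each position x becomes (25x+0) mod 26.
Reversing it on zaqwj: z(25)→25·(25−0)≡1=b; a(0)→25·(0−0)≡0=a; q(16)→25·(16−0)≡10=k; w(22)→25·(22−0)≡4=e; j(9)→25·(9−0)≡17=r (all mod 26).

baker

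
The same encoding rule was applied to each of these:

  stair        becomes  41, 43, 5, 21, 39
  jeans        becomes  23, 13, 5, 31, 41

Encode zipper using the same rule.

s(#19)→41 and t(#20)→43: differences scale by 2, so n = 2·pos + 3. The formula is n = 2×(alphabet index, a=1) + 3.
For zipper: z=26→55, i=9→21, p=16→35, p=16→35, e=5→13, r=18→39.

55, 21, 35, 35, 13, 39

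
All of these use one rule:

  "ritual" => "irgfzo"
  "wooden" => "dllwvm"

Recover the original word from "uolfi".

Each pair mirrors across the alphabet (r↔i, i↔r, t↔g): positions sum to 25. This is the alphabet-reversal cipher (Atbash): a becomes z, b becomes y, etc.
Decoding uolfi: u↔f, o↔l, l↔o, f↔u, i↔r.

flour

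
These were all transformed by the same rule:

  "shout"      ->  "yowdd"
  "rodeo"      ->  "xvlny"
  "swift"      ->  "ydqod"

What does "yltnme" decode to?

select

In shout: s→y is +6, h→o is +7, o→w is +8, u→d is +9 — the shift increases by 1 each position. Each letter shifts forward by (position + 6), i.e. 6, 7, 8, … — the shift grows by one for each successive letter.
Decoding yltnme: y−6=s, l−7=e, t−8=l, n−9=e, m−10=c, e−11=t.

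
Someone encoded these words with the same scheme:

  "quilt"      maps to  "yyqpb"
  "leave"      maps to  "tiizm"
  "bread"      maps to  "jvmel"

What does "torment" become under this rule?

bszqmrb

The shifts repeat in a cycle of length 2: positions 0,1,… shift by +8, +4, then the pattern repeats.
For torment: t+8=b, o+4=s, r+8=z, m+4=q, e+8=m, n+4=r, t+8=b.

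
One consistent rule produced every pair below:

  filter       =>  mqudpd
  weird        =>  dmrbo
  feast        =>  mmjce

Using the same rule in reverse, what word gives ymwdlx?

rental

In filter: f→m is +7, i→q is +8, l→u is +9, t→d is +10 — the shift increases by 1 each position. Letter i (0-indexed) is shifted by i+7, so successive shifts are 7, 8, 9, ….
Decoding ymwdlx: y−7=r, m−8=e, w−9=n, d−10=t, l−11=a, x−12=l.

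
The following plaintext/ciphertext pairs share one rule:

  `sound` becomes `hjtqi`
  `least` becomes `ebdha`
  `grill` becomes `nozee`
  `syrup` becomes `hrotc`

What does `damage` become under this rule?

s(18)→h(7) and o(14)→j(9) fit y≡19x+3 (mod 26); the inverse of 19 mod 26 is 11. Each letter's alphabet position (a=0..z=25) is mapped through 19·x+3 mod 26 — an affine cipher.
On damage: d(3)→19·3+3≡8=i; a(0)→19·0+3≡3=d; m(12)→19·12+3≡23=x; a(0)→19·0+3≡3=d; g(6)→19·6+3≡13=n; e(4)→19·4+3≡1=b (all mod 26).

idxdnb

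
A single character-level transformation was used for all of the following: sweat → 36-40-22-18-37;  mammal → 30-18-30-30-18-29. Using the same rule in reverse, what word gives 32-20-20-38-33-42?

The number is (letter's place in the alphabet, a=1) + 17.
Decoding 32-20-20-38-33-42: 32→(32−17)÷1=15=o, 20→(20−17)÷1=3=c, 20→(20−17)÷1=3=c, 38→(38−17)÷1=21=u, 33→(33−17)÷1=16=p, 42→(42−17)÷1=25=y.

occupy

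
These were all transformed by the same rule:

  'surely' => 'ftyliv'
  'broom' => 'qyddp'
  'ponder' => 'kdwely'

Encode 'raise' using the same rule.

yjnfl

This is an affine cipher: with a=0,…,z=25, each position x becomes (7x+9) mod 26.
For raise: r(17)→7·17+9≡24=y; a(0)→7·0+9≡9=j; i(8)→7·8+9≡13=n; s(18)→7·18+9≡5=f; e(4)→7·4+9≡11=l (all mod 26).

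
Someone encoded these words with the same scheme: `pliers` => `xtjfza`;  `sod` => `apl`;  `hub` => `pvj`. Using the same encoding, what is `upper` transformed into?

The shift depends on letter class: consonant p→x is +8, but vowel i→j is +1. Vowels shift forward by 1 and consonants shift forward by 8.
For upper: u(vowel)+1=v, p(cons)+8=x, p(cons)+8=x, e(vowel)+1=f, r(cons)+8=z.

vxxfz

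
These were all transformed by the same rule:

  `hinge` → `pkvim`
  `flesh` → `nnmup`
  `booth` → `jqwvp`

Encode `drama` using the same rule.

ltioi

A repeating key of period 2 is used — shifts +8, +2 over and over.
On drama: d+8=l, r+2=t, a+8=i, m+2=o, a+8=i.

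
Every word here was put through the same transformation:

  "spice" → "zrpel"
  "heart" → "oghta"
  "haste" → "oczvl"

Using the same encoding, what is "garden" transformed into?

ncyflp

The shifts repeat in a cycle of length 2: positions 0,1,… shift by +7, +2, then the pattern repeats.
For garden: g+7=n, a+2=c, r+7=y, d+2=f, e+7=l, n+2=p.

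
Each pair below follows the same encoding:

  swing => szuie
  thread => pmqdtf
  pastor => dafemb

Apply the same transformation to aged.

The output letters match the input read backwards, each shifted +12: swing reversed is gniws. Read the word backwards and shift each letter +12.
On aged: reverse → dega; then shift: d+12=p, e+12=q, g+12=s, a+12=m.

pqsm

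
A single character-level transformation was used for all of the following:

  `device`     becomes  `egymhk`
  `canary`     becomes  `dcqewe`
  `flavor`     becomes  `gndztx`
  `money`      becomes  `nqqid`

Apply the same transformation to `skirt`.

tmlvy

In device: d→e is +1, e→g is +2, v→y is +3, i→m is +4 — the shift increases by 1 each position. Each letter shifts forward by (position + 1), i.e. 1, 2, 3, … — the shift grows by one for each successive letter.
On skirt: s+1=t, k+2=m, i+3=l, r+4=v, t+5=y.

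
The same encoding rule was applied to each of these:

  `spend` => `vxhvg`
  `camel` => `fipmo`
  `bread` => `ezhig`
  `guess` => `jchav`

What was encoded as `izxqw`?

fruit

Shifts by position in spend: pos 0: s→v (+3), pos 1: p→x (+8), pos 2: e→h (+3), pos 3: n→v (+8) — repeating every 2. A repeating key of period 2 is used — shifts +3, +8 over and over.
Undoing it on izxqw: i−3=f, z−8=r, x−3=u, q−8=i, w−3=t.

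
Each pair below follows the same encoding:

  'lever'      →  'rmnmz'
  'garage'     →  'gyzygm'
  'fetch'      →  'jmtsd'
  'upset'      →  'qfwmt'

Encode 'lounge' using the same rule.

l(11)→r(17) and e(4)→m(12) fit y≡23x+24 (mod 26); the inverse of 23 mod 26 is 17. This is an affine cipher: with a=0,…,z=25, each position x becomes (23x+24) mod 26.
On lounge: l(11)→23·11+24≡17=r; o(14)→23·14+24≡8=i; u(20)→23·20+24≡16=q; n(13)→23·13+24≡11=l; g(6)→23·6+24≡6=g; e(4)→23·4+24≡12=m (all mod 26).

riqlgm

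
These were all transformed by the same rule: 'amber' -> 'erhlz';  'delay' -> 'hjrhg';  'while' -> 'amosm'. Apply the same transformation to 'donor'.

In amber: a→e is +4, m→r is +5, b→h is +6, e→l is +7 — the shift increases by 1 each position. Each letter shifts forward by (position + 4), i.e. 4, 5, 6, … — the shift grows by one for each successive letter.
For donor: d+4=h, o+5=t, n+6=t, o+7=v, r+8=z.

httvz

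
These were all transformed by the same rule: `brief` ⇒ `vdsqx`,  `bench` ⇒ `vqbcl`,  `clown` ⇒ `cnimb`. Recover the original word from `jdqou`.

b(1)→v(21) and r(17)→d(3) fit y≡7x+14 (mod 26); the inverse of 7 mod 26 is 15. Each letter's alphabet position (a=0..z=25) is mapped through 7·x+14 mod 26 — an affine cipher.
Undoing it on jdqou: j(9)→15·(9−14)≡3=d; d(3)→15·(3−14)≡17=r; q(16)→15·(16−14)≡4=e; o(14)→15·(14−14)≡0=a; u(20)→15·(20−14)≡12=m (all mod 26).

dream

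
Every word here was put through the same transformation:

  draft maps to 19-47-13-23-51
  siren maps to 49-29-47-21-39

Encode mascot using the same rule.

d(#4)→19 and r(#18)→47: differences scale by 2, so n = 2·pos + 11. Each letter becomes 2×(its alphabet position, a=1..z=26) + 11.
Applying it to mascot: m=13→37, a=1→13, s=19→49, c=3→17, o=15→41, t=20→51.

37-13-49-17-41-51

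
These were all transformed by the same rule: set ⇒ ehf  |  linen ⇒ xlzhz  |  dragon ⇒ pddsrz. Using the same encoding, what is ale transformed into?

dxh

The shift depends on letter class: consonant s→e is +12, but vowel e→h is +3. Two shifts are in play — +3 for a/e/i/o/u, +12 for every other letter.
On ale: a(vowel)+3=d, l(cons)+12=x, e(vowel)+3=h.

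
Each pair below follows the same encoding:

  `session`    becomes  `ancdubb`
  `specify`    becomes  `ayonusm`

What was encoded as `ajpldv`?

In session: s→a is +8, e→n is +9, s→c is +10, s→d is +11 — the shift increases by 1 each position. Each letter shifts forward by (position + 8), i.e. 8, 9, 10, … — the shift grows by one for each successive letter.
Decoding ajpldv: a−8=s, j−9=a, p−10=f, l−11=a, d−12=r, v−13=i.

safari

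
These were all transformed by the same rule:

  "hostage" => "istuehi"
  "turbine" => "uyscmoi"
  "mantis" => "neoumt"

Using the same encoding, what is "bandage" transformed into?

ceoeehi

The shift depends on letter class: consonant h→i is +1, but vowel o→s is +4. Vowels shift forward by 4 and consonants shift forward by 1.
Applying it to bandage: b(cons)+1=c, a(vowel)+4=e, n(cons)+1=o, d(cons)+1=e, a(vowel)+4=e, g(cons)+1=h, e(vowel)+4=i.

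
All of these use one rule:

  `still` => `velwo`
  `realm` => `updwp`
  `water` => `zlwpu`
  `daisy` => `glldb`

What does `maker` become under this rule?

plnpu

Shifts by position in still: pos 0: s→v (+3), pos 1: t→e (+11), pos 2: i→l (+3), pos 3: l→w (+11) — repeating every 2. It's a Vigenère-style cipher with numeric key [3,11]: position i shifts by key[i mod 2].
Applying it to maker: m+3=p, a+11=l, k+3=n, e+11=p, r+3=u.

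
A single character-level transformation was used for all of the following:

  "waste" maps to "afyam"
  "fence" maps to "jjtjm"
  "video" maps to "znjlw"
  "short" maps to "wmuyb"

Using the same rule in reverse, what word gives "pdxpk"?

lyric

The shift increases by 1 at each position, starting from +4: 4, 5, 6, ….
Reversing it on pdxpk: p−4=l, d−5=y, x−6=r, p−7=i, k−8=c.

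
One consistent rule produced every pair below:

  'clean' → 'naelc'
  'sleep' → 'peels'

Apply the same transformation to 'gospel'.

lepsog

The output letters match the input read backwards: clean reversed is naelc. It's just the letters in reverse order.
For gospel: reverse → lepsog.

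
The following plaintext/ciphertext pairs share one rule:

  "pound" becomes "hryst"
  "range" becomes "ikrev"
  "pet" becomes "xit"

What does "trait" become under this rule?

xmevx

Two steps: reverse the string, then apply a Caesar shift of +4.
For trait: reverse → tiart; then shift: t+4=x, i+4=m, a+4=e, r+4=v, t+4=x.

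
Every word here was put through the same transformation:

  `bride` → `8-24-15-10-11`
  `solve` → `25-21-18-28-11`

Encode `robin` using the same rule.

b is letter #2 and maps to 8: an offset of 6. The number is (letter's place in the alphabet, a=1) + 6.
For robin: r=18→24, o=15→21, b=2→8, i=9→15, n=14→20.

24-21-8-15-20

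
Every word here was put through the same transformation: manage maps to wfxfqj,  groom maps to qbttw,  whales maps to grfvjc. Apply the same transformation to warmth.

gfbwdr

The shift depends on letter class: consonant m→w is +10, but vowel a→f is +5. The rule splits by letter class: vowels +5, consonants +10.
For warmth: w(cons)+10=g, a(vowel)+5=f, r(cons)+10=b, m(cons)+10=w, t(cons)+10=d, h(cons)+10=r.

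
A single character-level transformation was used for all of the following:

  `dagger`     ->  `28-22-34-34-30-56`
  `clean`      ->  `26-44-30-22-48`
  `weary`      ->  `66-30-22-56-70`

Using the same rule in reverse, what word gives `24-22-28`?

bad

d(#4)→28 and a(#1)→22: differences scale by 2, so n = 2·pos + 20. With a=1..z=26, the number is 2·pos + 20.
Reversing it on 24-22-28: 24→(24−20)÷2=2=b, 22→(22−20)÷2=1=a, 28→(28−20)÷2=4=d.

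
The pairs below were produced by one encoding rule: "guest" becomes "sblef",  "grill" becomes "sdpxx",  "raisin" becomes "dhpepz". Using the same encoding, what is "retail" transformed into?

The shift depends on letter class: consonant g→s is +12, but vowel u→b is +7. The rule splits by letter class: vowels +7, consonants +12.
On retail: r(cons)+12=d, e(vowel)+7=l, t(cons)+12=f, a(vowel)+7=h, i(vowel)+7=p, l(cons)+12=x.

dlfhpx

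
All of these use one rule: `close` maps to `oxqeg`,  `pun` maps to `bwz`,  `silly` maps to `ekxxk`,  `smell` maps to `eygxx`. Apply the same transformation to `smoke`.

Vowels shift forward by 2 and consonants shift forward by 12.
On smoke: s(cons)+12=e, m(cons)+12=y, o(vowel)+2=q, k(cons)+12=w, e(vowel)+2=g.

eyqwg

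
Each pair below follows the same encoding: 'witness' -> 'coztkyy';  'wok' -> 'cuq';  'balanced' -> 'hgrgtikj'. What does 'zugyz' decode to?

Compare letters: w→c is +6, i→o is +6, t→z is +6 — a constant shift. This is a Caesar cipher with shift 6.
Undoing it on zugyz: z−6=t, u−6=o, g−6=a, y−6=s, z−6=t.

toast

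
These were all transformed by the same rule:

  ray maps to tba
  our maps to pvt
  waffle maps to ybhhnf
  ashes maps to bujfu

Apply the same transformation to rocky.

The shift depends on letter class: consonant r→t is +2, but vowel a→b is +1. The rule splits by letter class: vowels +1, consonants +2.
Applying it to rocky: r(cons)+2=t, o(vowel)+1=p, c(cons)+2=e, k(cons)+2=m, y(cons)+2=a.

tpema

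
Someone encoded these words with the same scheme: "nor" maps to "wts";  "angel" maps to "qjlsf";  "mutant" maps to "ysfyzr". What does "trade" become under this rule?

jifwy

The output letters match the input read backwards, each shifted +5: nor reversed is ron. Two steps: reverse the string, then apply a Caesar shift of +5.
On trade: reverse → edart; then shift: e+5=j, d+5=i, a+5=f, r+5=w, t+5=y.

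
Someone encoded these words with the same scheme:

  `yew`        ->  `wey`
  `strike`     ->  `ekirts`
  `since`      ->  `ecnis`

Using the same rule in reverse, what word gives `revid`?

diver

The output letters match the input read backwards: yew reversed is wey. The word is simply reversed.
Reversing it on revid: then reverse → diver.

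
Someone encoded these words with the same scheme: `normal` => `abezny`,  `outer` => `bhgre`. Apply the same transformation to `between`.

orgjrra

Compare letters: n→a is +13, o→b is +13, r→e is +13 — a constant shift. Every letter moves 13 places later in the alphabet, wrapping around z→a.
For between: b+13=o, e+13=r, t+13=g, w+13=j, e+13=r, e+13=r, n+13=a.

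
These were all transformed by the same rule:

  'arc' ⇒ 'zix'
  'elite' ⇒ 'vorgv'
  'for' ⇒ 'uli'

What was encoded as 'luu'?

Each pair mirrors across the alphabet (a↔z, r↔i, c↔x): positions sum to 25. Letters are reflected about the middle of the alphabet (position → 25−position): Atbash.
Undoing it on luu: l↔o, u↔f, u↔f.

off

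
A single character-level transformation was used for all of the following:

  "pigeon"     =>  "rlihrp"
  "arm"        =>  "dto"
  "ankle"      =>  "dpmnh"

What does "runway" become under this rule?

txpyda

The shift depends on letter class: consonant p→r is +2, but vowel i→l is +3. The rule splits by letter class: vowels +3, consonants +2.
For runway: r(cons)+2=t, u(vowel)+3=x, n(cons)+2=p, w(cons)+2=y, a(vowel)+3=d, y(cons)+2=a.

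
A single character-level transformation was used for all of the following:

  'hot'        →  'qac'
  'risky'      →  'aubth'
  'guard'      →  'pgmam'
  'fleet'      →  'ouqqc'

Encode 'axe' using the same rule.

mgq

The shift depends on letter class: consonant h→q is +9, but vowel o→a is +12. The rule splits by letter class: vowels +12, consonants +9.
For axe: a(vowel)+12=m, x(cons)+9=g, e(vowel)+12=q.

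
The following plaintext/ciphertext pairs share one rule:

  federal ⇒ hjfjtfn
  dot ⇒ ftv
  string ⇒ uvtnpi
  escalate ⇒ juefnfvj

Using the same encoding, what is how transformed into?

jty

The shift depends on letter class: consonant f→h is +2, but vowel e→j is +5. The rule splits by letter class: vowels +5, consonants +2.
On how: h(cons)+2=j, o(vowel)+5=t, w(cons)+2=y.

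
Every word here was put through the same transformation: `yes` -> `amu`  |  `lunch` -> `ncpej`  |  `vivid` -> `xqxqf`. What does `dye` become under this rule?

The rule splits by letter class: vowels +8, consonants +2.
Applying it to dye: d(cons)+2=f, y(cons)+2=a, e(vowel)+8=m.

fam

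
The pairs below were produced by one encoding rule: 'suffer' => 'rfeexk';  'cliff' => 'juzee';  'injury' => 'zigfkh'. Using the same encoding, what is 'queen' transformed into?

s(18)→r(17) and u(20)→f(5) fit y≡7x+21 (mod 26); the inverse of 7 mod 26 is 15. This is an affine cipher: with a=0,…,z=25, each position x becomes (7x+21) mod 26.
Applying it to queen: q(16)→7·16+21≡3=d; u(20)→7·20+21≡5=f; e(4)→7·4+21≡23=x; e(4)→7·4+21≡23=x; n(13)→7·13+21≡8=i (all mod 26).

dfxxi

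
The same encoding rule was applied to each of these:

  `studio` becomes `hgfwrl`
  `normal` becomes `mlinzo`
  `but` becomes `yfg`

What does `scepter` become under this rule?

hxvkgvi

Each pair mirrors across the alphabet (s↔h, t↔g, u↔f): positions sum to 25. This is the alphabet-reversal cipher (Atbash): a becomes z, b becomes y, etc.
For scepter: s↔h, c↔x, e↔v, p↔k, t↔g, e↔v, r↔i.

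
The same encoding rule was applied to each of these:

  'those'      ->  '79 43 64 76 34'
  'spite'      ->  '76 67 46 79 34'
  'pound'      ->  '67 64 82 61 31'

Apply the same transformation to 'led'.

55 34 31

t(#20)→79 and h(#8)→43: differences scale by 3, so n = 3·pos + 19. With a=1..z=26, the number is 3·pos + 19.
Applying it to led: l=12→55, e=5→34, d=4→31.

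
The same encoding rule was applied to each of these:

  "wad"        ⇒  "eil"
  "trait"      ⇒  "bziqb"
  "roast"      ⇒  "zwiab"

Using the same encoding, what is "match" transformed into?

uibkp

This is a Caesar cipher with shift 8.
On match: m+8=u, a+8=i, t+8=b, c+8=k, h+8=p.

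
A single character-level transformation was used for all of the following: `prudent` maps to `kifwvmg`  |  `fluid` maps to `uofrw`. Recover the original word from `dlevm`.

woven

Each pair mirrors across the alphabet (p↔k, r↔i, u↔f): positions sum to 25. Each letter is replaced by its mirror in the alphabet: a↔z, b↔y, c↔x, and so on (the Atbash cipher).
Reversing it on dlevm: d↔w, l↔o, e↔v, v↔e, m↔n.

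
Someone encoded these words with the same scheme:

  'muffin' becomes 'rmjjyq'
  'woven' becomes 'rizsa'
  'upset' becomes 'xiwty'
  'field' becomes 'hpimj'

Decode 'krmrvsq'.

morning

The output letters match the input read backwards, each shifted +4: muffin reversed is niffum. The word is reversed, then every letter is shifted forward by 4.
Decoding krmrvsq: shift back: k−4=g, r−4=n, m−4=i, r−4=n, v−4=r, s−4=o, q−4=m → gninrom; then reverse → morning.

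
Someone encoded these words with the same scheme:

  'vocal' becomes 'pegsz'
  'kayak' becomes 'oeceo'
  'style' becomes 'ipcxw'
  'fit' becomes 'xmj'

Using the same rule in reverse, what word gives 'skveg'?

Read the word backwards and shift each letter +4.
Decoding skveg: shift back: s−4=o, k−4=g, v−4=r, e−4=a, g−4=c → ograc; then reverse → cargo.

cargo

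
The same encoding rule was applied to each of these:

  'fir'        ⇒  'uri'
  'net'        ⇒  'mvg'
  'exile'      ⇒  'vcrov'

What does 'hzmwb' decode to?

Each pair mirrors across the alphabet (f↔u, i↔r, r↔i): positions sum to 25. Each letter is replaced by its mirror in the alphabet: a↔z, b↔y, c↔x, and so on (the Atbash cipher).
Reversing it on hzmwb: h↔s, z↔a, m↔n, w↔d, b↔y.

sandy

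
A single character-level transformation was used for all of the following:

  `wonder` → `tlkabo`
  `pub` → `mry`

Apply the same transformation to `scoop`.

pzllm

It's a constant shift of +23 (ROT23).
Applying it to scoop: s+23=p, c+23=z, o+23=l, o+23=l, p+23=m.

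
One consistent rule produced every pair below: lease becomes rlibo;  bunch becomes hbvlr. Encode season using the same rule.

In lease: l→r is +6, e→l is +7, a→i is +8, s→b is +9 — the shift increases by 1 each position. The shift increases by 1 at each position, starting from +6: 6, 7, 8, ….
For season: s+6=y, e+7=l, a+8=i, s+9=b, o+10=y, n+11=y.

ylibyy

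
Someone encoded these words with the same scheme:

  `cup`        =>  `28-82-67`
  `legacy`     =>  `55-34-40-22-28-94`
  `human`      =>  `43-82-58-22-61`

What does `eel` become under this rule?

34-34-55

With a=1..z=26, the number is 3·pos + 19.
For eel: e=5→34, e=5→34, l=12→55.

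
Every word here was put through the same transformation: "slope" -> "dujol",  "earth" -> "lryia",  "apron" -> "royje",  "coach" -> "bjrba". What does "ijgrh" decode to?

s(18)→d(3) and l(11)→u(20) fit y≡5x+17 (mod 26); the inverse of 5 mod 26 is 21. This is an affine cipher: with a=0,…,z=25, each position x becomes (5x+17) mod 26.
Undoing it on ijgrh: i(8)→21·(8−17)≡19=t; j(9)→21·(9−17)≡14=o; g(6)→21·(6−17)≡3=d; r(17)→21·(17−17)≡0=a; h(7)→21·(7−17)≡24=y (all mod 26).

today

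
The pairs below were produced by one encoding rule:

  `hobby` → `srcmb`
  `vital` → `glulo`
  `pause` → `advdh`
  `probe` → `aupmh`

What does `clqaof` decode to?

ripple

It's a Vigenère-style cipher with numeric key [11,3,1]: position i shifts by key[i mod 3].
Reversing it on clqaof: c−11=r, l−3=i, q−1=p, a−11=p, o−3=l, f−1=e.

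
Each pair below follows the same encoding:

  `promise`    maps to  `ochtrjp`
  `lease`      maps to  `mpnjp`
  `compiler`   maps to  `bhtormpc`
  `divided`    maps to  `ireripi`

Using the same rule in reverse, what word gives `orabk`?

pinch

p(15)→o(14) and r(17)→c(2) fit y≡7x+13 (mod 26); the inverse of 7 mod 26 is 15. This is an affine cipher: with a=0,…,z=25, each position x becomes (7x+13) mod 26.
Undoing it on orabk: o(14)→15·(14−13)≡15=p; r(17)→15·(17−13)≡8=i; a(0)→15·(0−13)≡13=n; b(1)→15·(1−13)≡2=c; k(10)→15·(10−13)≡7=h (all mod 26).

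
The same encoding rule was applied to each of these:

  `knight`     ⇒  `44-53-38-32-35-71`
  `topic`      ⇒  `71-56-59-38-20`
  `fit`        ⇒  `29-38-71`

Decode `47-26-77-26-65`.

k(#11)→44 and n(#14)→53: differences scale by 3, so n = 3·pos + 11. The formula is n = 3×(alphabet index, a=1) + 11.
Reversing it on 47-26-77-26-65: 47→(47−11)÷3=12=l, 26→(26−11)÷3=5=e, 77→(77−11)÷3=22=v, 26→(26−11)÷3=5=e, 65→(65−11)÷3=18=r.

lever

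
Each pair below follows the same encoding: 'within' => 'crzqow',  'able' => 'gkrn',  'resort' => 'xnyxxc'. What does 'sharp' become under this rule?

Shifts by position in within: pos 0: w→c (+6), pos 1: i→r (+9), pos 2: t→z (+6), pos 3: h→q (+9) — repeating every 2. It's a Vigenère-style cipher with numeric key [6,9]: position i shifts by key[i mod 2].
For sharp: s+6=y, h+9=q, a+6=g, r+9=a, p+6=v.

yqgav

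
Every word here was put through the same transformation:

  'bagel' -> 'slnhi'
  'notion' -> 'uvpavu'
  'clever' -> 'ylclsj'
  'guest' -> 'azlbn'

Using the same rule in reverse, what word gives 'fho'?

hay

Read the word backwards and shift each letter +7.
Decoding fho: shift back: f−7=y, h−7=a, o−7=h → yah; then reverse → hay.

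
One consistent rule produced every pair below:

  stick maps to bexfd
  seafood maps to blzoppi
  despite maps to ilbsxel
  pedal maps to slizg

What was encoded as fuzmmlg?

s(18)→b(1) and t(19)→e(4) fit y≡3x+25 (mod 26); the inverse of 3 mod 26 is 9. Treating letters as 0–25, the rule is x ↦ 3x + 25 (mod 26).
Decoding fuzmmlg: f(5)→9·(5−25)≡2=c; u(20)→9·(20−25)≡7=h; z(25)→9·(25−25)≡0=a; m(12)→9·(12−25)≡13=n; m(12)→9·(12−25)≡13=n; l(11)→9·(11−25)≡4=e; g(6)→9·(6−25)≡11=l (all mod 26).

channel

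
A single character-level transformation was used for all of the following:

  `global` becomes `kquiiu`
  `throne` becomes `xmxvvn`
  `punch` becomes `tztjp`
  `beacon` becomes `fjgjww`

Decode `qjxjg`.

In global: g→k is +4, l→q is +5, o→u is +6, b→i is +7 — the shift increases by 1 each position. The shift increases by 1 at each position, starting from +4: 4, 5, 6, ….
Decoding qjxjg: q−4=m, j−5=e, x−6=r, j−7=c, g−8=y.

mercy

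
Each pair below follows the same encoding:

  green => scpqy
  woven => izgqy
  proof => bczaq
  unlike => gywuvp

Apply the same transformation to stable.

Shifts by position in green: pos 0: g→s (+12), pos 1: r→c (+11), pos 2: e→p (+11), pos 3: e→q (+12), pos 4: n→y (+11) — repeating every 3. The shifts repeat in a cycle of length 3: positions 0,1,… shift by +12, +11, +11, then the pattern repeats.
For stable: s+12=e, t+11=e, a+11=l, b+12=n, l+11=w, e+11=p.

eelnwp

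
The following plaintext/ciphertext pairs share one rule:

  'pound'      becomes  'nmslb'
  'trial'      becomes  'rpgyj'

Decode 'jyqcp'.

It's a constant shift of +24 (ROT24).
Undoing it on jyqcp: j−24=l, y−24=a, q−24=s, c−24=e, p−24=r.

laser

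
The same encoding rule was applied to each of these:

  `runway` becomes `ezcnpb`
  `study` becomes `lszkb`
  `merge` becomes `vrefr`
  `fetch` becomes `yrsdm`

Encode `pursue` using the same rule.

qzelzr

r(17)→e(4) and u(20)→z(25) fit y≡7x+15 (mod 26); the inverse of 7 mod 26 is 15. Each letter's alphabet position (a=0..z=25) is mapped through 7·x+15 mod 26 — an affine cipher.
For pursue: p(15)→7·15+15≡16=q; u(20)→7·20+15≡25=z; r(17)→7·17+15≡4=e; s(18)→7·18+15≡11=l; u(20)→7·20+15≡25=z; e(4)→7·4+15≡17=r (all mod 26).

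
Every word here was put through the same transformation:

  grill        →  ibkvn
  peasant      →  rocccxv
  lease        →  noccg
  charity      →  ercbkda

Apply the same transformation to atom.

Shifts by position in grill: pos 0: g→i (+2), pos 1: r→b (+10), pos 2: i→k (+2), pos 3: l→v (+10) — repeating every 2. It's a Vigenère-style cipher with numeric key [2,10]: position i shifts by key[i mod 2].
Applying it to atom: a+2=c, t+10=d, o+2=q, m+10=w.

cdqw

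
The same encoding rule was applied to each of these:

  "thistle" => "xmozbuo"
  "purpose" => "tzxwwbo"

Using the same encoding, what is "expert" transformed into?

Each letter shifts forward by (position + 4), i.e. 4, 5, 6, … — the shift grows by one for each successive letter.
On expert: e+4=i, x+5=c, p+6=v, e+7=l, r+8=z, t+9=c.

icvlzc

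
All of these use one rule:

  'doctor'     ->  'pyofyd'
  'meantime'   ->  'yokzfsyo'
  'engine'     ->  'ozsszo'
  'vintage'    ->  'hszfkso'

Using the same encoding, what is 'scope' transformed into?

Vowels shift forward by 10 and consonants shift forward by 12.
Applying it to scope: s(cons)+12=e, c(cons)+12=o, o(vowel)+10=y, p(cons)+12=b, e(vowel)+10=o.

eoybo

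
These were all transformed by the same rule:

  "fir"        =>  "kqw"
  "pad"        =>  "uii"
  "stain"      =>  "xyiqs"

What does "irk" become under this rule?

qwp

The shift depends on letter class: consonant f→k is +5, but vowel i→q is +8. The rule splits by letter class: vowels +8, consonants +5.
On irk: i(vowel)+8=q, r(cons)+5=w, k(cons)+5=p.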